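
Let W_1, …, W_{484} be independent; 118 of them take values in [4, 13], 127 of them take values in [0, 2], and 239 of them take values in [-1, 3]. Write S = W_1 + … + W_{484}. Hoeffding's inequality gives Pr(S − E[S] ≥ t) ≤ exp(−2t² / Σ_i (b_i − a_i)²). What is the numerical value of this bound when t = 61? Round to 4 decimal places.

Σ(b_i − a_i)² = 118·9² + 127·2² + 239·4² = 13890.
Exponent = 2·61² / 13890 = 0.53578.
Bound = exp(−0.53578) = 0.58521.

0.5852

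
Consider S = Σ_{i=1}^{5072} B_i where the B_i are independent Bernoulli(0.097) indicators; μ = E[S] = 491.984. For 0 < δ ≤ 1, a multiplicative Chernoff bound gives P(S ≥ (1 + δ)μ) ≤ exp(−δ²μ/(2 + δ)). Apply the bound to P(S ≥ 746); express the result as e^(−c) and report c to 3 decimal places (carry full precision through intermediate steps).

Write 746 = (1 + δ)μ, so δ = 746/491.984 − 1 = 0.5163095…
Then the exponent is δ²μ/(2 + δ) = (746 − μ)² / (μ·(2 + δ)) = 52.120325.

52.120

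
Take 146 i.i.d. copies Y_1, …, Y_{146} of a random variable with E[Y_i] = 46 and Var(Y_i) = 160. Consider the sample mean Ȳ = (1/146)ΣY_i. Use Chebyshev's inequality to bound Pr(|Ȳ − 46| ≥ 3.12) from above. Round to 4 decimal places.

Var(Ȳ) = Var(Y_i)/n = 160/146 = 1.0959.
Chebyshev: Pr(|Ȳ − 46| ≥ 3.12) ≤ Var(Ȳ)/(3.12)² = 160/(146·3.12²) = 0.1126.

0.1126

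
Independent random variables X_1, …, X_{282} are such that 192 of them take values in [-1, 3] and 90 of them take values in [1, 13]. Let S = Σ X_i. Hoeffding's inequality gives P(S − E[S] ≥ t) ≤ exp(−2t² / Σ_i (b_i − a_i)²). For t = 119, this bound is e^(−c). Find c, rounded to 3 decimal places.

1.767

Σ(b_i − a_i)² = 192·4² + 90·12² = 16032.
c = 2t² / 16032 = 2·119² / 16032 = 1.7666.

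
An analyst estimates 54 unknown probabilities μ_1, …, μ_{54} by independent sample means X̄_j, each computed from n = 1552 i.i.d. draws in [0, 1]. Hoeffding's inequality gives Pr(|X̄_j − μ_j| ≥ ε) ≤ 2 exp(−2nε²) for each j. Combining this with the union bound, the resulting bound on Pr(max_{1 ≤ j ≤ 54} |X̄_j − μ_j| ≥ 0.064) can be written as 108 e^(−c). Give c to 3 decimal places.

12.714

Union bound over the 54 events: Pr(max_{1 ≤ j ≤ 54} |X̄_j − μ_j| ≥ 0.064) ≤ 54·2·exp(−2nε²) = 108 exp(−2·1552·0.064²).
So c = 2·1552·0.064² = 12.7140.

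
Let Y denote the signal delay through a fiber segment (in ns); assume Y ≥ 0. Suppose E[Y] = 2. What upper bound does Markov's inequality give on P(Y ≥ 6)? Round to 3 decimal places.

0.333

Markov's inequality: for a non-negative random variable, P(Y ≥ a) ≤ E[Y]/a.
Here E[Y] = 2 and a = 6, so the bound is 2/6 = 0.3333.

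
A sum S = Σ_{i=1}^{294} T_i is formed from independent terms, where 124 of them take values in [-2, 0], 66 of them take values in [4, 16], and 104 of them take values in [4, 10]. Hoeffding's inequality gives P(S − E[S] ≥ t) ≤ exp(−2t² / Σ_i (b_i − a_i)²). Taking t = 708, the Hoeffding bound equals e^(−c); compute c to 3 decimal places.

72.943

Σ(b_i − a_i)² = 124·2² + 66·12² + 104·6² = 13744.
c = 2t² / 13744 = 2·708² / 13744 = 72.9430.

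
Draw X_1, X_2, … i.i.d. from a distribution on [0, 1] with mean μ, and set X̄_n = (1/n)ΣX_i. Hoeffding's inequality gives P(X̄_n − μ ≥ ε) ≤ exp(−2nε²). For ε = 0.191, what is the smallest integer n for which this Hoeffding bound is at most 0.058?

Require exp(−2nε²) ≤ 0.058, i.e. 2nε² ≥ ln(1/0.058) = 2.847312.
So n ≥ 2.847312 / (2·0.191²) = 39.025.
The smallest integer n is 40.

40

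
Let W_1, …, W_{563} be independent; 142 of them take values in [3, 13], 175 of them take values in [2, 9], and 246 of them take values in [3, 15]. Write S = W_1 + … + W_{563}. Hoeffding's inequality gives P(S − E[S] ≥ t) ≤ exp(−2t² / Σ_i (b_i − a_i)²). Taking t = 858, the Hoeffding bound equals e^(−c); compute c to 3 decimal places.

Σ(b_i − a_i)² = 142·10² + 175·7² + 246·12² = 58199.
c = 2t² / 58199 = 2·858² / 58199 = 25.2982.

25.298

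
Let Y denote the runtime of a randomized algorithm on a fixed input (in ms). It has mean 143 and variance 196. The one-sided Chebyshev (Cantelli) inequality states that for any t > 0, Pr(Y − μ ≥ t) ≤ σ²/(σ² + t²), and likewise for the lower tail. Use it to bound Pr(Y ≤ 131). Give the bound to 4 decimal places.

Here σ² = 196 and t = 12, so σ² + t² = 340.
Cantelli's bound: 196/340 = 0.5765.

0.5765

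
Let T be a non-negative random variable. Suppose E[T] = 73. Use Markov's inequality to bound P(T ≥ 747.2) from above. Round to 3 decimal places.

Markov's inequality: for a non-negative random variable, P(T ≥ a) ≤ E[T]/a.
Here E[T] = 73 and a = 747.2, so the bound is 73/747.2 = 0.0977.

0.098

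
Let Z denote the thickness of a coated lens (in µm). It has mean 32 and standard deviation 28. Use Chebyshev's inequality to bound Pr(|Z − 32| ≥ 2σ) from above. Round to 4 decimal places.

0.2500

Chebyshev: Pr(|Z − μ| ≥ t) ≤ Var(Z)/t².
Var(Z) = σ² = 28² = 784.
t = 2·28 = 56.
Bound = 784 / 3136 = 0.2500.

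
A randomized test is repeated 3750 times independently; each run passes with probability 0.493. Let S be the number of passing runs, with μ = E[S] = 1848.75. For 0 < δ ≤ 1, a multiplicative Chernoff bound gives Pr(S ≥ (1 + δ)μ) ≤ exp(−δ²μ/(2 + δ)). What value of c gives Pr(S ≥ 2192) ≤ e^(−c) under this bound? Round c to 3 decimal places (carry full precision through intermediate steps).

29.158

Write 2192 = (1 + δ)μ, so δ = 2192/1848.75 − 1 = 0.185666…
Then the exponent is δ²μ/(2 + δ) = (2192 − μ)² / (μ·(2 + δ)) = 29.158093.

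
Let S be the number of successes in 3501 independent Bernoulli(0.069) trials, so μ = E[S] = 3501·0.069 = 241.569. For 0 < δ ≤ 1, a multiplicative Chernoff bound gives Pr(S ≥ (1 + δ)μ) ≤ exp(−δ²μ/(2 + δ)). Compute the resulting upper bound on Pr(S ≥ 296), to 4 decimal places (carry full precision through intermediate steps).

0.0040

Write 296 = (1 + δ)μ, so δ = 296/241.569 − 1 = 0.2253228…
Then the exponent is δ²μ/(2 + δ) = (296 − μ)² / (μ·(2 + δ)) = 5.511355.
Bound = exp(−5.511355) = 0.00404.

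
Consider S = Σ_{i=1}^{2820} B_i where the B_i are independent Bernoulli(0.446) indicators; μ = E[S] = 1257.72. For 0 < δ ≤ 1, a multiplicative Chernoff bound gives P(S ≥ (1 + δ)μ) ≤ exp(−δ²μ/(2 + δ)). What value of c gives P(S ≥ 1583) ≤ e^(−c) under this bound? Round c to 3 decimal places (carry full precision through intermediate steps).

Write 1583 = (1 + δ)μ, so δ = 1583/1257.72 − 1 = 0.2586267…
Then the exponent is δ²μ/(2 + δ) = (1583 − μ)² / (μ·(2 + δ)) = 37.246571.

37.247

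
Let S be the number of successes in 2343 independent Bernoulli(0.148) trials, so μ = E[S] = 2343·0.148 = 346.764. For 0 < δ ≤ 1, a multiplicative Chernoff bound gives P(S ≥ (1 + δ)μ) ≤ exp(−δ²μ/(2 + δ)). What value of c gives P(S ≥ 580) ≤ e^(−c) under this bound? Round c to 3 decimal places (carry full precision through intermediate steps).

58.698

Write 580 = (1 + δ)μ, so δ = 580/346.764 − 1 = 0.6726073…
Then the exponent is δ²μ/(2 + δ) = (580 − μ)² / (μ·(2 + δ)) = 58.697826.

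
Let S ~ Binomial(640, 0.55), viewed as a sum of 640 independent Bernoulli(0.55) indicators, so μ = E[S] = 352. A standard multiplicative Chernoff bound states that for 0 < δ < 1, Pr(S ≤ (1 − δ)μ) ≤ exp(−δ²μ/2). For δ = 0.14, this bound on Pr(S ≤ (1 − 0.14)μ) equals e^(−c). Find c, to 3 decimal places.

3.450

c = δ²μ/2 = 0.14²·352/2 = 3.4496.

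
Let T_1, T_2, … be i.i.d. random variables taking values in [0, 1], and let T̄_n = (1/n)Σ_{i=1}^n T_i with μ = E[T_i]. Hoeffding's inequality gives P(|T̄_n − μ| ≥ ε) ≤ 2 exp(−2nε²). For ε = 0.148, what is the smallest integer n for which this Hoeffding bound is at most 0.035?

93

Require 2·exp(−2nε²) ≤ 0.035, i.e. 2nε² ≥ ln(2/0.035) = 4.045554.
So n ≥ 4.045554 / (2·0.148²) = 92.347.
The smallest integer n is 93.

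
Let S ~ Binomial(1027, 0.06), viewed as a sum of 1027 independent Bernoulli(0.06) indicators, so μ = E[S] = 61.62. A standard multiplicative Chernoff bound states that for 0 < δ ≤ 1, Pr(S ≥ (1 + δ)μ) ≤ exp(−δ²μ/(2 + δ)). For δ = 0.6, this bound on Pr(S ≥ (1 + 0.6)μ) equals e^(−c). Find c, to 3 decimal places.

8.532

c = δ²μ/(2 + δ) = 0.6²·61.62/(2 + 0.6) = 8.5320.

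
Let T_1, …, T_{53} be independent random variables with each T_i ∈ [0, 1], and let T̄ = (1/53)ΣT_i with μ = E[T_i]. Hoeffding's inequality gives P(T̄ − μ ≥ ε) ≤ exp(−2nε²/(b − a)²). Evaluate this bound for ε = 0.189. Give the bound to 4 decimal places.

Exponent: 2nε²/(b − a)² = 2·53·0.189² / 1² = 3.78643.
Bound = exp(−3.78643) = 0.02268.

0.0227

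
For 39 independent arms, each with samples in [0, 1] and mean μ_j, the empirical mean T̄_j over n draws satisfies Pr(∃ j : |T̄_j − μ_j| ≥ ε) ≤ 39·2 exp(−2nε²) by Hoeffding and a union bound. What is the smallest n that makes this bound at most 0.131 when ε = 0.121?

Need 2·39·exp(−2nε²) ≤ 0.131, i.e. exp(−2nε²) ≤ 0.131/78.
So 2nε² ≥ ln(78/0.131) = 6.389267.
Hence n ≥ 6.389267/(2·0.121²) = 218.198.
The smallest integer n is 219.

219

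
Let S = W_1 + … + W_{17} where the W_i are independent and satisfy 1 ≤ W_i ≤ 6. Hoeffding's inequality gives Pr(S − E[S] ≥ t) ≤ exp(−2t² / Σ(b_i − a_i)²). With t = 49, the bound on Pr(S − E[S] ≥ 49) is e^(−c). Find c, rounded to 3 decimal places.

Σ(b_i − a_i)² = 17·(5)² = 425.
c = 2t²/425 = 2·49²/425 = 11.2988.

11.299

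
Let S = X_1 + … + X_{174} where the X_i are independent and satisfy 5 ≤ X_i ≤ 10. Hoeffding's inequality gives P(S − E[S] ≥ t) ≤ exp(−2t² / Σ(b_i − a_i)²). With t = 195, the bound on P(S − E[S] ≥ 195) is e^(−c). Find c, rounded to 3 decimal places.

17.483

Σ(b_i − a_i)² = 174·(5)² = 4350.
c = 2t²/4350 = 2·195²/4350 = 17.4828.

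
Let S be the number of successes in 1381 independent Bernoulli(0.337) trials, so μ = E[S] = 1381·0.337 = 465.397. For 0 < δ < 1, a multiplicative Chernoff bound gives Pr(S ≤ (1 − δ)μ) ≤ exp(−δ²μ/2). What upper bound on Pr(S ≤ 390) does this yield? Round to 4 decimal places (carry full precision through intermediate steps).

Write 390 = (1 − δ)μ, so δ = 1 − 390/465.397 = 0.1620058…
Then the exponent is δ²μ/2 = (μ − 390)²/(2μ) = 6.107375.
Bound = exp(−6.107375) = 0.00223.

0.0022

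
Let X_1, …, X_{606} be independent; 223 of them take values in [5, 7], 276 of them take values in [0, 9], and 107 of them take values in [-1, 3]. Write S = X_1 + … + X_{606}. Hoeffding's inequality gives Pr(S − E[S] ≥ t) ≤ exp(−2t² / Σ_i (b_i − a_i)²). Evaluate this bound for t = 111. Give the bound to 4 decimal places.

Σ(b_i − a_i)² = 223·2² + 276·9² + 107·4² = 24960.
Exponent = 2·111² / 24960 = 0.98726.
Bound = exp(−0.98726) = 0.37260.

0.3726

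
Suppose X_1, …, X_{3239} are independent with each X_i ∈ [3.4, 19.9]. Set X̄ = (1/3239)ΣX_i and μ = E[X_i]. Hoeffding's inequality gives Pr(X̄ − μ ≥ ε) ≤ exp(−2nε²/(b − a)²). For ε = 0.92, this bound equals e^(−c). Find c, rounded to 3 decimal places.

20.140

c = 2nε²/(b − a)² = 2·3239·0.92² / 16.5² = 20.1395.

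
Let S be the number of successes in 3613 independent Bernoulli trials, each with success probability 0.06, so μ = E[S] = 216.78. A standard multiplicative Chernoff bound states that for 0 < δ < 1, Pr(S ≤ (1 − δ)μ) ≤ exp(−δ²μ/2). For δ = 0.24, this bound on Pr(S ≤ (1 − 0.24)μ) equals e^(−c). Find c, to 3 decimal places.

c = δ²μ/2 = 0.24²·216.78/2 = 6.2433.

6.243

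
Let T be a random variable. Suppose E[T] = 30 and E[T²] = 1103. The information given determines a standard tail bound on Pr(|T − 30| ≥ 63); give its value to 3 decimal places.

0.051

The first two moments determine the variance, so Chebyshev's inequality is the sharpest standard bound available.
Var(T) = E[T²] − (E[T])² = 1103 − 900 = 203.
Chebyshev's inequality: Pr(|T − μ| ≥ t) ≤ Var(T)/t² = 203/3969 = 0.0511.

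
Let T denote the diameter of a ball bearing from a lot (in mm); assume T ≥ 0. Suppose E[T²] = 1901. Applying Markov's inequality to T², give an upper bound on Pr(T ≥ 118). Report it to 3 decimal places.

0.137

Since T ≥ 0, the event {T ≥ 118} is the same as {T² ≥ 13924}.
Markov's inequality applied to T² gives Pr(T² ≥ 13924) ≤ E[T²]/13924 = 1901/13924 = 0.1365.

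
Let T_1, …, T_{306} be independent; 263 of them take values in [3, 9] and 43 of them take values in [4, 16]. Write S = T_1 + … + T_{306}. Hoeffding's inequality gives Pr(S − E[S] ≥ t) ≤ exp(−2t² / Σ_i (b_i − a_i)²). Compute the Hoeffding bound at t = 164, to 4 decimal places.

Σ(b_i − a_i)² = 263·6² + 43·12² = 15660.
Exponent = 2·164² / 15660 = 3.43499.
Bound = exp(−3.43499) = 0.03223.

0.0322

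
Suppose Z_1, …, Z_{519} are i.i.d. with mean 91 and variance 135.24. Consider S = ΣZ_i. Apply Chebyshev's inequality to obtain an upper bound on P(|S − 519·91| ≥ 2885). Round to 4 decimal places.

0.0084

Var(S) = n·Var(Z_i) = 519·135.24 = 70189.56.
Chebyshev: P(|S − 519·91| ≥ 2885) ≤ Var(S)/2885² = 70189.56/8323225 = 0.0084.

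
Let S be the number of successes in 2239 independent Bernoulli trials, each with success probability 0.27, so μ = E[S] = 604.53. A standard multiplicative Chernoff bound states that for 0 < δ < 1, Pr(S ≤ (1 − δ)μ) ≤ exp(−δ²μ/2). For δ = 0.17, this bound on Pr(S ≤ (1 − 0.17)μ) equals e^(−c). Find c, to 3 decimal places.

8.735

c = δ²μ/2 = 0.17²·604.53/2 = 8.7355.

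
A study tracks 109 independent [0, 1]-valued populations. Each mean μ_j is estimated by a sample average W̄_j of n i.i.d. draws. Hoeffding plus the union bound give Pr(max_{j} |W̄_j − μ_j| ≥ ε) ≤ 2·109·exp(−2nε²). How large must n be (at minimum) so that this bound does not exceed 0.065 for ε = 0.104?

376

Need 2·109·exp(−2nε²) ≤ 0.065, i.e. exp(−2nε²) ≤ 0.065/218.
So 2nε² ≥ ln(218/0.065) = 8.117863.
Hence n ≥ 8.117863/(2·0.104²) = 375.271.
The smallest integer n is 376.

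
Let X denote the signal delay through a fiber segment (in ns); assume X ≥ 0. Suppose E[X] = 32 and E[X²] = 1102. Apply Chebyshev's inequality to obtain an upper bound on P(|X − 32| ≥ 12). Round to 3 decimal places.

Var(X) = E[X²] − (E[X])² = 1102 − 1024 = 78.
Chebyshev's inequality: P(|X − μ| ≥ t) ≤ Var(X)/t² = 78/144 = 0.5417.

0.542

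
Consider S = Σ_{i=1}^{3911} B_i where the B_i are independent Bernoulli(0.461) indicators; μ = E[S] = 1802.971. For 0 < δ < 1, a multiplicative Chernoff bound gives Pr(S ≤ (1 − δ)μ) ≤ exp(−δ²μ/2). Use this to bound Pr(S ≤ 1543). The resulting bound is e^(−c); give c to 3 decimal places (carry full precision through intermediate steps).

18.743

Write 1543 = (1 − δ)μ, so δ = 1 − 1543/1802.971 = 0.1441903…
Then the exponent is δ²μ/2 = (μ − 1543)²/(2μ) = 18.742653.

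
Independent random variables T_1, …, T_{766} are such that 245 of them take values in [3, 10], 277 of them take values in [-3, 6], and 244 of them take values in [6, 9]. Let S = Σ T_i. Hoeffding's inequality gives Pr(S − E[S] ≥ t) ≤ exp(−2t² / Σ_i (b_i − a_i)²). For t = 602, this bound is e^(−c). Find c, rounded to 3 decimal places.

Σ(b_i − a_i)² = 245·7² + 277·9² + 244·3² = 36638.
c = 2t² / 36638 = 2·602² / 36638 = 19.7830.

19.783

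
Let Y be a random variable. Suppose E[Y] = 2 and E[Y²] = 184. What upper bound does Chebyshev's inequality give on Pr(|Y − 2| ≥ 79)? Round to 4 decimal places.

0.0288

Var(Y) = E[Y²] − (E[Y])² = 184 − 4 = 180.
Chebyshev's inequality: Pr(|Y − μ| ≥ t) ≤ Var(Y)/t² = 180/6241 = 0.0288.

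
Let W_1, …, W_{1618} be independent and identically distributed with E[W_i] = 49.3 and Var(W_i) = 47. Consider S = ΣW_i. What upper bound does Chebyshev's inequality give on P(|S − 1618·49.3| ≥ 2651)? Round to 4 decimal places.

Var(S) = n·Var(W_i) = 1618·47 = 76046.
Chebyshev: P(|S − 1618·49.3| ≥ 2651) ≤ Var(S)/2651² = 76046/7027801 = 0.0108.

0.0108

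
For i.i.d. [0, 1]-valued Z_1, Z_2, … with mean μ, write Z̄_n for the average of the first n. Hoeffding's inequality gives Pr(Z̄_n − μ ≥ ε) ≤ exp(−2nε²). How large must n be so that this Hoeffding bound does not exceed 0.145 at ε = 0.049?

403

Require exp(−2nε²) ≤ 0.145, i.e. 2nε² ≥ ln(1/0.145) = 1.931022.
So n ≥ 1.931022 / (2·0.049²) = 402.129.
The smallest integer n is 403.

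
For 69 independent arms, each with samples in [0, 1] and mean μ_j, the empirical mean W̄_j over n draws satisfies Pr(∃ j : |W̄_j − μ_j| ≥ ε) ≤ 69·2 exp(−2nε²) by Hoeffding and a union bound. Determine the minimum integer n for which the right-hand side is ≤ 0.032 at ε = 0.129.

252

Need 2·69·exp(−2nε²) ≤ 0.032, i.e. exp(−2nε²) ≤ 0.032/138.
So 2nε² ≥ ln(138/0.032) = 8.369273.
Hence n ≥ 8.369273/(2·0.129²) = 251.465.
The smallest integer n is 252.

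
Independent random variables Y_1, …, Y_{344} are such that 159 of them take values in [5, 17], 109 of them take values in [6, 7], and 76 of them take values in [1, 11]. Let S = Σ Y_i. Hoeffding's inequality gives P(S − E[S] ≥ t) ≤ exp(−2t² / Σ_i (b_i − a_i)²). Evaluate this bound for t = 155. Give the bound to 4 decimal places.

0.2080

Σ(b_i − a_i)² = 159·12² + 109·1² + 76·10² = 30605.
Exponent = 2·155² / 30605 = 1.57000.
Bound = exp(−1.57000) = 0.20804.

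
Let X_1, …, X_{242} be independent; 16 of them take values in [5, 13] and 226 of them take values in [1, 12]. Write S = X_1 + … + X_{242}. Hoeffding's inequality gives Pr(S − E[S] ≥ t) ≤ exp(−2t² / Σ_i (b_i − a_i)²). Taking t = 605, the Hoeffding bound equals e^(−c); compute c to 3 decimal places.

Σ(b_i − a_i)² = 16·8² + 226·11² = 28370.
c = 2t² / 28370 = 2·605² / 28370 = 25.8037.

25.804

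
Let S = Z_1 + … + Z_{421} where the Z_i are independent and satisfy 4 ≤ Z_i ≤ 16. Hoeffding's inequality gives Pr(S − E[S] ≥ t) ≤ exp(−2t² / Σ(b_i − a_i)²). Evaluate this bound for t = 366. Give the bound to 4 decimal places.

0.0120

Σ(b_i − a_i)² = 421·(12)² = 60624.
Exponent = 2·366²/60624 = 4.4192.
Bound = exp(−4.4192) = 0.01204.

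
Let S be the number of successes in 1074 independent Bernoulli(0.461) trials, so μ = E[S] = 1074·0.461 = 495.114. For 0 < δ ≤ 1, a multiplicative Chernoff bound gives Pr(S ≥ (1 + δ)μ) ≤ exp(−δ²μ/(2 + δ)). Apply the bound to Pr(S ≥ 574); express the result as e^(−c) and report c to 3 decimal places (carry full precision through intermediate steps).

Write 574 = (1 + δ)μ, so δ = 574/495.114 − 1 = 0.159329…
Then the exponent is δ²μ/(2 + δ) = (574 − μ)² / (μ·(2 + δ)) = 5.820709.

5.821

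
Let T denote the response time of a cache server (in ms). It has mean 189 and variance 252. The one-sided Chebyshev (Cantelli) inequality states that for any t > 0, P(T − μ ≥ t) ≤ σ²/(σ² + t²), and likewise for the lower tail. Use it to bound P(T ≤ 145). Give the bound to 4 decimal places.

0.1152

Here σ² = 252 and t = 44, so σ² + t² = 2188.
Cantelli's bound: 252/2188 = 0.1152.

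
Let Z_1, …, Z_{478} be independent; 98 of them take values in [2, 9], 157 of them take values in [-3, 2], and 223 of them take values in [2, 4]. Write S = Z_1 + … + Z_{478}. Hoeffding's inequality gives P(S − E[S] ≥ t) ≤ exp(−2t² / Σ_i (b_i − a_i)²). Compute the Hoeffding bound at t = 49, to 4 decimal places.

Σ(b_i − a_i)² = 98·7² + 157·5² + 223·2² = 9619.
Exponent = 2·49² / 9619 = 0.49922.
Bound = exp(−0.49922) = 0.60700.

0.6070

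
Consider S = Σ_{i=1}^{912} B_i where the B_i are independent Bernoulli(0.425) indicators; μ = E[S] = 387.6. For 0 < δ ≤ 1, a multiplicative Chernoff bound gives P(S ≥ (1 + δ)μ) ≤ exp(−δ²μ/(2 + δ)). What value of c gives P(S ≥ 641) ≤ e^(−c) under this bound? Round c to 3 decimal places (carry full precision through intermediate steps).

62.426

Write 641 = (1 + δ)μ, so δ = 641/387.6 − 1 = 0.6537668…
Then the exponent is δ²μ/(2 + δ) = (641 − μ)² / (μ·(2 + δ)) = 62.426171.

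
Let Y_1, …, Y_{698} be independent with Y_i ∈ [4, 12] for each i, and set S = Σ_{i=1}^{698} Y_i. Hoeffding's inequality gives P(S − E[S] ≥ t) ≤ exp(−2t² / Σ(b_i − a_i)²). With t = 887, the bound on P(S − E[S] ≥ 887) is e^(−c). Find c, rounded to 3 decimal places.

Σ(b_i − a_i)² = 698·(8)² = 44672.
c = 2t²/44672 = 2·887²/44672 = 35.2243.

35.224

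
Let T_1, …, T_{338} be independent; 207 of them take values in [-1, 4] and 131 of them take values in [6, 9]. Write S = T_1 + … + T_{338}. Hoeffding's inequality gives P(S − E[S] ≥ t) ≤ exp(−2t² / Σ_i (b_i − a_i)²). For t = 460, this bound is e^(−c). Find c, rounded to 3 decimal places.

66.604

Σ(b_i − a_i)² = 207·5² + 131·3² = 6354.
c = 2t² / 6354 = 2·460² / 6354 = 66.6037.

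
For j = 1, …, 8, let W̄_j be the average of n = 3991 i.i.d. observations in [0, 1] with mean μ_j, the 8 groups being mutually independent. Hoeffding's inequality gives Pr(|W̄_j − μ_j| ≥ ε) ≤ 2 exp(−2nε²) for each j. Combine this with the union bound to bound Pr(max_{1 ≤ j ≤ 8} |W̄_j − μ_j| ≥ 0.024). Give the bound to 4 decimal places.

0.1612

Per-experiment Hoeffding bound: 2·exp(−2·3991·0.024²) = 2·exp(−4.59763) = 0.020151.
Union bound over 8 events: 8·0.020151 = 0.16121.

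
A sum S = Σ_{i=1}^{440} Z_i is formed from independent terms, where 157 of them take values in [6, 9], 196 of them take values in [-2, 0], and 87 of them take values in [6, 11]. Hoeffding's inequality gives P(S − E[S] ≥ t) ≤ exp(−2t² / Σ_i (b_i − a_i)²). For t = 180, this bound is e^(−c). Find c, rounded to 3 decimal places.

Σ(b_i − a_i)² = 157·3² + 196·2² + 87·5² = 4372.
c = 2t² / 4372 = 2·180² / 4372 = 14.8216.

14.822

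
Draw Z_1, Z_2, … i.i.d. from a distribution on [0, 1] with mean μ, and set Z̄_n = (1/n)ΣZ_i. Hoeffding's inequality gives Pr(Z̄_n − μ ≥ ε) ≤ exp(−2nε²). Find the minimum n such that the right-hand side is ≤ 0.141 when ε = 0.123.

Require exp(−2nε²) ≤ 0.141, i.e. 2nε² ≥ ln(1/0.141) = 1.958995.
So n ≥ 1.958995 / (2·0.123²) = 64.743.
The smallest integer n is 65.

65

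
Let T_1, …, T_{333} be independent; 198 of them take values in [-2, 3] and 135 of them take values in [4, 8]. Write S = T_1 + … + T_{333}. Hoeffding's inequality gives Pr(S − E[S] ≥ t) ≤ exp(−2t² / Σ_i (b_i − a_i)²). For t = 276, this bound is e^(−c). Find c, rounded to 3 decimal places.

Σ(b_i − a_i)² = 198·5² + 135·4² = 7110.
c = 2t² / 7110 = 2·276² / 7110 = 21.4278.

21.428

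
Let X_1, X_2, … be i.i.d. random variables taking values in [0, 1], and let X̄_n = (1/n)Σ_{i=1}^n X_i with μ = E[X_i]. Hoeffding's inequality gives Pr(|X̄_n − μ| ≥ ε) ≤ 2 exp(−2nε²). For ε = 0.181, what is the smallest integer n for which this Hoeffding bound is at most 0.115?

Require 2·exp(−2nε²) ≤ 0.115, i.e. 2nε² ≥ ln(2/0.115) = 2.855970.
So n ≥ 2.855970 / (2·0.181²) = 43.588.
The smallest integer n is 44.

44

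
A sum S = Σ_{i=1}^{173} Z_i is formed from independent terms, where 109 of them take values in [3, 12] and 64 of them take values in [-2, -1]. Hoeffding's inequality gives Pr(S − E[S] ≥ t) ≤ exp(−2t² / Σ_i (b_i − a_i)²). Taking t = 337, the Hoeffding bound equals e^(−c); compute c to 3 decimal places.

Σ(b_i − a_i)² = 109·9² + 64·1² = 8893.
c = 2t² / 8893 = 2·337² / 8893 = 25.5412.

25.541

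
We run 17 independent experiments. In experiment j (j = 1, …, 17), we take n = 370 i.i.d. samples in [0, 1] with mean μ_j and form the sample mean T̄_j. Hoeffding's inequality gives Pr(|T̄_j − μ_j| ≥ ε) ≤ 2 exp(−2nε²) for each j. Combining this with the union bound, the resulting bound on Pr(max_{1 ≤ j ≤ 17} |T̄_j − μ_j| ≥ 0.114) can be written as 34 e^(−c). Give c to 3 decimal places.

9.617

Union bound over the 17 events: Pr(max_{1 ≤ j ≤ 17} |T̄_j − μ_j| ≥ 0.114) ≤ 17·2·exp(−2nε²) = 34 exp(−2·370·0.114²).
So c = 2·370·0.114² = 9.6170.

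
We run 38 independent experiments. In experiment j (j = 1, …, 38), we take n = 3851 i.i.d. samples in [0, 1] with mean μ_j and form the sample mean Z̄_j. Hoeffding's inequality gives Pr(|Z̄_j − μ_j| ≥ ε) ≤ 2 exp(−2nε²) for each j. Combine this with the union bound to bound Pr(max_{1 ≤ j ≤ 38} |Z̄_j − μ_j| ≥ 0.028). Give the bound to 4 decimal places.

0.1813

Per-experiment Hoeffding bound: 2·exp(−2·3851·0.028²) = 2·exp(−6.03837) = 0.0047709.
Union bound over 38 events: 38·0.0047709 = 0.18129.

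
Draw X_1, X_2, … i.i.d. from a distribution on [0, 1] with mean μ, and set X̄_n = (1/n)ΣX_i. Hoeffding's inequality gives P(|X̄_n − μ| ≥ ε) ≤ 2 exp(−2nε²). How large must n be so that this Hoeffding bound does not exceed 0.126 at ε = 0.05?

Require 2·exp(−2nε²) ≤ 0.126, i.e. 2nε² ≥ ln(2/0.126) = 2.764621.
So n ≥ 2.764621 / (2·0.05²) = 552.924.
The smallest integer n is 553.

553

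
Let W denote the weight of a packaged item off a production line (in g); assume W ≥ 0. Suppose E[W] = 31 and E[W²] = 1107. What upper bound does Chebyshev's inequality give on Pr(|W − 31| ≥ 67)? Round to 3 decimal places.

Var(W) = E[W²] − (E[W])² = 1107 − 961 = 146.
Chebyshev's inequality: Pr(|W − μ| ≥ t) ≤ Var(W)/t² = 146/4489 = 0.0325.

0.033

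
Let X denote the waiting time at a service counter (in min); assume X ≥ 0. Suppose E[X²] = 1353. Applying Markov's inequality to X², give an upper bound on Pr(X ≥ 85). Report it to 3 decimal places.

0.187

Since X ≥ 0, the event {X ≥ 85} is the same as {X² ≥ 7225}.
Markov's inequality applied to X² gives Pr(X² ≥ 7225) ≤ E[X²]/7225 = 1353/7225 = 0.1873.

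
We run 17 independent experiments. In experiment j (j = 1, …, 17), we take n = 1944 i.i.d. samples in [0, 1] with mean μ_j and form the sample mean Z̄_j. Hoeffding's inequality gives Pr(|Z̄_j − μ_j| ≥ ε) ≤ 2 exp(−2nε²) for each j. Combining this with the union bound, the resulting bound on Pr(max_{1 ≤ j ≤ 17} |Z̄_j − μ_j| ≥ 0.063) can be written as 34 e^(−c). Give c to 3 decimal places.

Union bound over the 17 events: Pr(max_{1 ≤ j ≤ 17} |Z̄_j − μ_j| ≥ 0.063) ≤ 17·2·exp(−2nε²) = 34 exp(−2·1944·0.063²).
So c = 2·1944·0.063² = 15.4315.

15.431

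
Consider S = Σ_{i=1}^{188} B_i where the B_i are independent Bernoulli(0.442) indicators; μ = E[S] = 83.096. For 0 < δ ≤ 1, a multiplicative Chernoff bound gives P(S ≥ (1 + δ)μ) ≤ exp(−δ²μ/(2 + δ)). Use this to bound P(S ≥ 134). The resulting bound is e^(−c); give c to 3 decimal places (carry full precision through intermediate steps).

11.936

Write 134 = (1 + δ)μ, so δ = 134/83.096 − 1 = 0.6125927…
Then the exponent is δ²μ/(2 + δ) = (134 − μ)² / (μ·(2 + δ)) = 11.935813.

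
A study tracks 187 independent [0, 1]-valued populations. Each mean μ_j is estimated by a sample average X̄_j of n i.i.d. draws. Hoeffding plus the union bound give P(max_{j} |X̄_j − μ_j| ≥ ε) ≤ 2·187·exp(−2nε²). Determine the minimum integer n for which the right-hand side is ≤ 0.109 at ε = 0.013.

Need 2·187·exp(−2nε²) ≤ 0.109, i.e. exp(−2nε²) ≤ 0.109/374.
So 2nε² ≥ ln(374/0.109) = 8.140663.
Hence n ≥ 8.140663/(2·0.013²) = 24084.802.
The smallest integer n is 24085.

24085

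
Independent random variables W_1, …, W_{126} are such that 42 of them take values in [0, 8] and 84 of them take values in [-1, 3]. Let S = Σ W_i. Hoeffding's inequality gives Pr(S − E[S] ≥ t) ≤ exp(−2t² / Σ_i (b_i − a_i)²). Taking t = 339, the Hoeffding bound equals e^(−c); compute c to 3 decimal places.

57.004

Σ(b_i − a_i)² = 42·8² + 84·4² = 4032.
c = 2t² / 4032 = 2·339² / 4032 = 57.0045.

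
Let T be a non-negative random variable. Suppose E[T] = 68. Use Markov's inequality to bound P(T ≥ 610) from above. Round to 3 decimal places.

0.111

Markov's inequality: for a non-negative random variable, P(T ≥ a) ≤ E[T]/a.
Here E[T] = 68 and a = 610, so the bound is 68/610 = 0.1115.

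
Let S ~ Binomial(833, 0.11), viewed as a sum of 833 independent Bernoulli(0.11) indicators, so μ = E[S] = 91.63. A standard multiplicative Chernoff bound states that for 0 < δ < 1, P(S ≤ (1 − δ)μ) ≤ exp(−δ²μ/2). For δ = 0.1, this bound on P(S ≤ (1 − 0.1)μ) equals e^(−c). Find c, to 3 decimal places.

c = δ²μ/2 = 0.1²·91.63/2 = 0.4582.

0.458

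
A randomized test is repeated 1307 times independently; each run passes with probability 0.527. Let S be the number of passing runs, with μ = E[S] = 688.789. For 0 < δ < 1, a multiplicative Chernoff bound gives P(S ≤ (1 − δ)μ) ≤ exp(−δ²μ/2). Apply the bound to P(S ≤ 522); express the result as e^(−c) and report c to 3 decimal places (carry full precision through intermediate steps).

20.194

Write 522 = (1 − δ)μ, so δ = 1 − 522/688.789 = 0.2421482…
Then the exponent is δ²μ/2 = (μ − 522)²/(2μ) = 20.193826.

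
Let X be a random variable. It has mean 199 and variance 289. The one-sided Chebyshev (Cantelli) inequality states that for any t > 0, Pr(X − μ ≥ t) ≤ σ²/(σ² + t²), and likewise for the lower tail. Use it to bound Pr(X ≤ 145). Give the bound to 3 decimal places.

Here σ² = 289 and t = 54, so σ² + t² = 3205.
Cantelli's bound: 289/3205 = 0.0902.

0.090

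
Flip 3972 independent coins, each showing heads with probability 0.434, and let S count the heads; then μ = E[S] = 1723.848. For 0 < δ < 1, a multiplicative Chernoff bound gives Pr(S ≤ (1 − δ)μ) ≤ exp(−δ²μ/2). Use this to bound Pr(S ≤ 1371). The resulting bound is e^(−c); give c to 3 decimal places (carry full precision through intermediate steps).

Write 1371 = (1 − δ)μ, so δ = 1 − 1371/1723.848 = 0.2046863…
Then the exponent is δ²μ/2 = (μ − 1371)²/(2μ) = 36.111569.

36.112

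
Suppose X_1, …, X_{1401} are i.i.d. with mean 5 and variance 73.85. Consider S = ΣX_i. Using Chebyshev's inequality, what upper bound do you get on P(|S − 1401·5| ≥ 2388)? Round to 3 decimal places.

0.018

Var(S) = n·Var(X_i) = 1401·73.85 = 103463.85.
Chebyshev: P(|S − 1401·5| ≥ 2388) ≤ Var(S)/2388² = 103463.85/5702544 = 0.0181.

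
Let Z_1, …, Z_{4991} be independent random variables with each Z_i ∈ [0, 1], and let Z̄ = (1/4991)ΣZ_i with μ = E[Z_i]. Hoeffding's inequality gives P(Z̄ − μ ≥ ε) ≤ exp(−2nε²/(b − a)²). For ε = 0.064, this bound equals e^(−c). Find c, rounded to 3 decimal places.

c = 2nε²/(b − a)² = 2·4991·0.064² / 1² = 40.8863.

40.886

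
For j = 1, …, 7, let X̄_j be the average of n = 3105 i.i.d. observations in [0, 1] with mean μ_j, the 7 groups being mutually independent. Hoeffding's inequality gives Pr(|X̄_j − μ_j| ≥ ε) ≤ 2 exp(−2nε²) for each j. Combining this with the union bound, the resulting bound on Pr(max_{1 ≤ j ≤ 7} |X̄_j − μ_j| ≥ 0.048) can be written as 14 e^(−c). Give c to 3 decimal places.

Union bound over the 7 events: Pr(max_{1 ≤ j ≤ 7} |X̄_j − μ_j| ≥ 0.048) ≤ 7·2·exp(−2nε²) = 14 exp(−2·3105·0.048²).
So c = 2·3105·0.048² = 14.3078.

14.308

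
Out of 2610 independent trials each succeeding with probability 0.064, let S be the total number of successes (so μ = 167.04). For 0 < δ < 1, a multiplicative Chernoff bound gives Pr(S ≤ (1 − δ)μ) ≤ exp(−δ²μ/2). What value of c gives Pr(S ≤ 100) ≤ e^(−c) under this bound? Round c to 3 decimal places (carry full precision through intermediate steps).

Write 100 = (1 − δ)μ, so δ = 1 − 100/167.04 = 0.401341…
Then the exponent is δ²μ/2 = (μ − 100)²/(2μ) = 13.452950.

13.453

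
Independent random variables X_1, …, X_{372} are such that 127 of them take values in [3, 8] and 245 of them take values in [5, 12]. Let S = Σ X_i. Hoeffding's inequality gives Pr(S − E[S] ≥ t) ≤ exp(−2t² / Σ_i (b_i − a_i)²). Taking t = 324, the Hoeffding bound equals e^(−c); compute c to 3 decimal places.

13.831

Σ(b_i − a_i)² = 127·5² + 245·7² = 15180.
c = 2t² / 15180 = 2·324² / 15180 = 13.8308.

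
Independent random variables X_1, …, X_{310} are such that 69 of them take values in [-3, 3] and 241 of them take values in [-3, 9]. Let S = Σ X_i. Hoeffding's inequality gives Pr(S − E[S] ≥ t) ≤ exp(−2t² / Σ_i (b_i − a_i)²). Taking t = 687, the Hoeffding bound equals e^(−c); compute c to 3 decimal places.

25.383

Σ(b_i − a_i)² = 69·6² + 241·12² = 37188.
c = 2t² / 37188 = 2·687² / 37188 = 25.3829.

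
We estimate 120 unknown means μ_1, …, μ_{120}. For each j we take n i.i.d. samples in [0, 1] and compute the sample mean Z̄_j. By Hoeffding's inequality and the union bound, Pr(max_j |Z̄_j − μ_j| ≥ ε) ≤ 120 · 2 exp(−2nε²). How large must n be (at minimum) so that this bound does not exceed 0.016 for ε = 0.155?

201

Need 2·120·exp(−2nε²) ≤ 0.016, i.e. exp(−2nε²) ≤ 0.016/240.
So 2nε² ≥ ln(240/0.016) = 9.615805.
Hence n ≥ 9.615805/(2·0.155²) = 200.121.
The smallest integer n is 201.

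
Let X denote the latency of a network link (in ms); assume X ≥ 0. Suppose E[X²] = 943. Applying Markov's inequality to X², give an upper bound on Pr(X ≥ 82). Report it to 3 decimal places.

0.140

Since X ≥ 0, the event {X ≥ 82} is the same as {X² ≥ 6724}.
Markov's inequality applied to X² gives Pr(X² ≥ 6724) ≤ E[X²]/6724 = 943/6724 = 0.1402.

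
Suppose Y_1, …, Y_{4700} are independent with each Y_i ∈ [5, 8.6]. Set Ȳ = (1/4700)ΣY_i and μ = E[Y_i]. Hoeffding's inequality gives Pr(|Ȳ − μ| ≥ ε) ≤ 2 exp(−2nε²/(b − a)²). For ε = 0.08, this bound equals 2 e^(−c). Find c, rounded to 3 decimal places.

4.642

c = 2nε²/(b − a)² = 2·4700·0.08² / 3.6² = 4.6420.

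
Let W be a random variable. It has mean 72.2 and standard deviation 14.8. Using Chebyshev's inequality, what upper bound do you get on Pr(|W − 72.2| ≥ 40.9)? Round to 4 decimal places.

Chebyshev: Pr(|W − μ| ≥ t) ≤ Var(W)/t².
Var(W) = σ² = 14.8² = 219.04.
Bound = 219.04 / 1672.81 = 0.1309.

0.1309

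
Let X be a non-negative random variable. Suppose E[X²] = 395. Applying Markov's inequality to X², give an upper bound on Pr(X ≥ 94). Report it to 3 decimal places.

Since X ≥ 0, the event {X ≥ 94} is the same as {X² ≥ 8836}.
Markov's inequality applied to X² gives Pr(X² ≥ 8836) ≤ E[X²]/8836 = 395/8836 = 0.0447.

0.045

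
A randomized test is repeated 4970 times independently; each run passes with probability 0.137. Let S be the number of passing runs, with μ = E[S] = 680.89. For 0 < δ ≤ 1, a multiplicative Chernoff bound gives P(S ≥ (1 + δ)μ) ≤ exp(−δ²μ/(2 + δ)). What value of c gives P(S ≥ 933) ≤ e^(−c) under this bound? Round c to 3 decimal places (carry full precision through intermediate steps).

39.383

Write 933 = (1 + δ)μ, so δ = 933/680.89 − 1 = 0.3702654…
Then the exponent is δ²μ/(2 + δ) = (933 − μ)² / (μ·(2 + δ)) = 39.382766.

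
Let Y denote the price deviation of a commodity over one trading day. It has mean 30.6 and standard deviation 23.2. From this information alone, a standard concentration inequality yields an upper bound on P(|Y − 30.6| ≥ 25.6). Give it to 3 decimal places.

0.821

Mean and variance are known, so Chebyshev's inequality applies.
Chebyshev: P(|Y − μ| ≥ t) ≤ Var(Y)/t².
Var(Y) = σ² = 23.2² = 538.24.
Bound = 538.24 / 655.36 = 0.8213.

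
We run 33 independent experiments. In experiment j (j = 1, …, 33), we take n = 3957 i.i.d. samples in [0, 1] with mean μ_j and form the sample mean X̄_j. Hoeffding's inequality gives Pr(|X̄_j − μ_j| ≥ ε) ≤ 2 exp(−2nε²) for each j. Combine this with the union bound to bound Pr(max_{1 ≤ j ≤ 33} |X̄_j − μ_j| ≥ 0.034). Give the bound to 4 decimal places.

0.0070

Per-experiment Hoeffding bound: 2·exp(−2·3957·0.034²) = 2·exp(−9.14858) = 0.00021274.
Union bound over 33 events: 33·0.00021274 = 0.00702.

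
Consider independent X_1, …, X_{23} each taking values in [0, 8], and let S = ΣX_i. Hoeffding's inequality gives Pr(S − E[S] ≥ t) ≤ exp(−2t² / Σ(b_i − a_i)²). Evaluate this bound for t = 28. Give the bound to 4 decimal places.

Σ(b_i − a_i)² = 23·(8)² = 1472.
Exponent = 2·28²/1472 = 1.0652.
Bound = exp(−1.0652) = 0.34465.

0.3447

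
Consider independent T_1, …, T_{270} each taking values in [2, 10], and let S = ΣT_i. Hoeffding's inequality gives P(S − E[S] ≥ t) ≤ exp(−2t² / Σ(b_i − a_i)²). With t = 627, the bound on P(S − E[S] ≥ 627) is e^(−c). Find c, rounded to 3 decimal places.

Σ(b_i − a_i)² = 270·(8)² = 17280.
c = 2t²/17280 = 2·627²/17280 = 45.5010.

45.501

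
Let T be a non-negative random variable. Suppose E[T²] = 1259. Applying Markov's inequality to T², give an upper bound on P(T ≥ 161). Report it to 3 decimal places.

Since T ≥ 0, the event {T ≥ 161} is the same as {T² ≥ 25921}.
Markov's inequality applied to T² gives P(T² ≥ 25921) ≤ E[T²]/25921 = 1259/25921 = 0.0486.

0.049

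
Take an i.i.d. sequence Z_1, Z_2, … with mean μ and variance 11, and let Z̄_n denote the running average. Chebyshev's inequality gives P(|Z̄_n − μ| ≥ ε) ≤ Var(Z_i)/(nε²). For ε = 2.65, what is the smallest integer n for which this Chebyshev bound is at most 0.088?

Require 11/(n·2.65²) ≤ 0.088, i.e. n ≥ 11/(0.088·2.65²) = 17.800.
The smallest integer n is 18.

18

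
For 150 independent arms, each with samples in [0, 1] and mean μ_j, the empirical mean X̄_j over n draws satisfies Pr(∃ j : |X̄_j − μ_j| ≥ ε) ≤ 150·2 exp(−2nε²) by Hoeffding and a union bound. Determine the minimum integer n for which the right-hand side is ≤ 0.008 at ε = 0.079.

Need 2·150·exp(−2nε²) ≤ 0.008, i.e. exp(−2nε²) ≤ 0.008/300.
So 2nε² ≥ ln(300/0.008) = 10.532096.
Hence n ≥ 10.532096/(2·0.079²) = 843.783.
The smallest integer n is 844.

844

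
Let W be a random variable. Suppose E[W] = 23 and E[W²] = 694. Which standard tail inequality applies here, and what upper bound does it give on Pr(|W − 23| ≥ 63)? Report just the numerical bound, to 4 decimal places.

0.0416

The first two moments determine the variance, so Chebyshev's inequality is the sharpest standard bound available.
Var(W) = E[W²] − (E[W])² = 694 − 529 = 165.
Chebyshev's inequality: Pr(|W − μ| ≥ t) ≤ Var(W)/t² = 165/3969 = 0.0416.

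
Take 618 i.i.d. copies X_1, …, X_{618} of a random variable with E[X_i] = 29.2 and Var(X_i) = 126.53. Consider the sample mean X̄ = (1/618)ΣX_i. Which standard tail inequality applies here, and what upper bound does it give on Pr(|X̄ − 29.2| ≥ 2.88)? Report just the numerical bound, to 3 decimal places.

With mean and variance of each term known, Chebyshev's inequality bounds the deviation of the sum (or sample mean).
Var(X̄) = Var(X_i)/n = 126.53/618 = 0.20474.
Chebyshev: Pr(|X̄ − 29.2| ≥ 2.88) ≤ Var(X̄)/(2.88)² = 126.53/(618·2.88²) = 0.0247.

0.025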